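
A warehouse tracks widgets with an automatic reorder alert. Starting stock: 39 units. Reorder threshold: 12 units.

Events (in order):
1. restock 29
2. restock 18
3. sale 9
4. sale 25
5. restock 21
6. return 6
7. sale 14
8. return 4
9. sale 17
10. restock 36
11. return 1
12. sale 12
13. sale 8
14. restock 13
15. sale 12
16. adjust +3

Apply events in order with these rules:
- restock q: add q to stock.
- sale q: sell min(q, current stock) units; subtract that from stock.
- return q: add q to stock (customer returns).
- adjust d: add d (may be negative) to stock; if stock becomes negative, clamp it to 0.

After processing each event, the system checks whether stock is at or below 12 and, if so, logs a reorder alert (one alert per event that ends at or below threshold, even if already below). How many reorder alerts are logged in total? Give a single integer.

Processing events:
Start: stock = 39
  Event 1 (restock 29): 39 + 29 = 68
  Event 2 (restock 18): 68 + 18 = 86
  Event 3 (sale 9): sell min(9,86)=9. stock: 86 - 9 = 77. total_sold = 9
  Event 4 (sale 25): sell min(25,77)=25. stock: 77 - 25 = 52. total_sold = 34
  Event 5 (restock 21): 52 + 21 = 73
  Event 6 (return 6): 73 + 6 = 79
  Event 7 (sale 14): sell min(14,79)=14. stock: 79 - 14 = 65. total_sold = 48
  Event 8 (return 4): 65 + 4 = 69
  Event 9 (sale 17): sell min(17,69)=17. stock: 69 - 17 = 52. total_sold = 65
  Event 10 (restock 36): 52 + 36 = 88
  Event 11 (return 1): 88 + 1 = 89
  Event 12 (sale 12): sell min(12,89)=12. stock: 89 - 12 = 77. total_sold = 77
  Event 13 (sale 8): sell min(8,77)=8. stock: 77 - 8 = 69. total_sold = 85
  Event 14 (restock 13): 69 + 13 = 82
  Event 15 (sale 12): sell min(12,82)=12. stock: 82 - 12 = 70. total_sold = 97
  Event 16 (adjust +3): 70 + 3 = 73
Final: stock = 73, total_sold = 97

Checking against threshold 12:
  After event 1: stock=68 > 12
  After event 2: stock=86 > 12
  After event 3: stock=77 > 12
  After event 4: stock=52 > 12
  After event 5: stock=73 > 12
  After event 6: stock=79 > 12
  After event 7: stock=65 > 12
  After event 8: stock=69 > 12
  After event 9: stock=52 > 12
  After event 10: stock=88 > 12
  After event 11: stock=89 > 12
  After event 12: stock=77 > 12
  After event 13: stock=69 > 12
  After event 14: stock=82 > 12
  After event 15: stock=70 > 12
  After event 16: stock=73 > 12
Alert events: []. Count = 0

Answer: 0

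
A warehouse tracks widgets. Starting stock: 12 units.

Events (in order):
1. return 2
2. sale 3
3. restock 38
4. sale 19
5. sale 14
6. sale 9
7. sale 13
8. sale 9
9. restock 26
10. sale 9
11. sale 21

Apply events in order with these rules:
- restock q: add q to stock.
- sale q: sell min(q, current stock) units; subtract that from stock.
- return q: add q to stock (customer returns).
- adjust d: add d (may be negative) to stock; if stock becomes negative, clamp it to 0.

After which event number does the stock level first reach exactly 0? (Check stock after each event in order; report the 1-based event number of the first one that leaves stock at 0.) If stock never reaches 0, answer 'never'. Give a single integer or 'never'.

Processing events:
Start: stock = 12
  Event 1 (return 2): 12 + 2 = 14
  Event 2 (sale 3): sell min(3,14)=3. stock: 14 - 3 = 11. total_sold = 3
  Event 3 (restock 38): 11 + 38 = 49
  Event 4 (sale 19): sell min(19,49)=19. stock: 49 - 19 = 30. total_sold = 22
  Event 5 (sale 14): sell min(14,30)=14. stock: 30 - 14 = 16. total_sold = 36
  Event 6 (sale 9): sell min(9,16)=9. stock: 16 - 9 = 7. total_sold = 45
  Event 7 (sale 13): sell min(13,7)=7. stock: 7 - 7 = 0. total_sold = 52
  Event 8 (sale 9): sell min(9,0)=0. stock: 0 - 0 = 0. total_sold = 52
  Event 9 (restock 26): 0 + 26 = 26
  Event 10 (sale 9): sell min(9,26)=9. stock: 26 - 9 = 17. total_sold = 61
  Event 11 (sale 21): sell min(21,17)=17. stock: 17 - 17 = 0. total_sold = 78
Final: stock = 0, total_sold = 78

First zero at event 7.

Answer: 7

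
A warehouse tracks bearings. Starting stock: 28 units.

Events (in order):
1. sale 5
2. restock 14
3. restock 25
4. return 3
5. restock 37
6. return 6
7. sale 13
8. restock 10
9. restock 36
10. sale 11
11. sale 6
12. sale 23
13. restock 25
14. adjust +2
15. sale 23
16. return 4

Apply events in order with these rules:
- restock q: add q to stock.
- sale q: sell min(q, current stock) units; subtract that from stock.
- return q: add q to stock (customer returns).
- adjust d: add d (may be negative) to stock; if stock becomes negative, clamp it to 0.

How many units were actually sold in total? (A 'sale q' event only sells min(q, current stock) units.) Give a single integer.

Processing events:
Start: stock = 28
  Event 1 (sale 5): sell min(5,28)=5. stock: 28 - 5 = 23. total_sold = 5
  Event 2 (restock 14): 23 + 14 = 37
  Event 3 (restock 25): 37 + 25 = 62
  Event 4 (return 3): 62 + 3 = 65
  Event 5 (restock 37): 65 + 37 = 102
  Event 6 (return 6): 102 + 6 = 108
  Event 7 (sale 13): sell min(13,108)=13. stock: 108 - 13 = 95. total_sold = 18
  Event 8 (restock 10): 95 + 10 = 105
  Event 9 (restock 36): 105 + 36 = 141
  Event 10 (sale 11): sell min(11,141)=11. stock: 141 - 11 = 130. total_sold = 29
  Event 11 (sale 6): sell min(6,130)=6. stock: 130 - 6 = 124. total_sold = 35
  Event 12 (sale 23): sell min(23,124)=23. stock: 124 - 23 = 101. total_sold = 58
  Event 13 (restock 25): 101 + 25 = 126
  Event 14 (adjust +2): 126 + 2 = 128
  Event 15 (sale 23): sell min(23,128)=23. stock: 128 - 23 = 105. total_sold = 81
  Event 16 (return 4): 105 + 4 = 109
Final: stock = 109, total_sold = 81

Answer: 81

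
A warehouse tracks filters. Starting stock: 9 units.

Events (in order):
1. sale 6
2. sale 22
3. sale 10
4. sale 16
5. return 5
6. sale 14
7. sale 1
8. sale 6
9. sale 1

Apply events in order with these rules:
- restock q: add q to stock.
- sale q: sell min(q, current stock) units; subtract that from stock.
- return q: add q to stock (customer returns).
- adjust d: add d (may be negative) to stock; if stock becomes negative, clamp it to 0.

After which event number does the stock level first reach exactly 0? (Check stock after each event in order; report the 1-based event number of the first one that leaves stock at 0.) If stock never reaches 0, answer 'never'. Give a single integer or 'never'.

Answer: 2

Derivation:
Processing events:
Start: stock = 9
  Event 1 (sale 6): sell min(6,9)=6. stock: 9 - 6 = 3. total_sold = 6
  Event 2 (sale 22): sell min(22,3)=3. stock: 3 - 3 = 0. total_sold = 9
  Event 3 (sale 10): sell min(10,0)=0. stock: 0 - 0 = 0. total_sold = 9
  Event 4 (sale 16): sell min(16,0)=0. stock: 0 - 0 = 0. total_sold = 9
  Event 5 (return 5): 0 + 5 = 5
  Event 6 (sale 14): sell min(14,5)=5. stock: 5 - 5 = 0. total_sold = 14
  Event 7 (sale 1): sell min(1,0)=0. stock: 0 - 0 = 0. total_sold = 14
  Event 8 (sale 6): sell min(6,0)=0. stock: 0 - 0 = 0. total_sold = 14
  Event 9 (sale 1): sell min(1,0)=0. stock: 0 - 0 = 0. total_sold = 14
Final: stock = 0, total_sold = 14

First zero at event 2.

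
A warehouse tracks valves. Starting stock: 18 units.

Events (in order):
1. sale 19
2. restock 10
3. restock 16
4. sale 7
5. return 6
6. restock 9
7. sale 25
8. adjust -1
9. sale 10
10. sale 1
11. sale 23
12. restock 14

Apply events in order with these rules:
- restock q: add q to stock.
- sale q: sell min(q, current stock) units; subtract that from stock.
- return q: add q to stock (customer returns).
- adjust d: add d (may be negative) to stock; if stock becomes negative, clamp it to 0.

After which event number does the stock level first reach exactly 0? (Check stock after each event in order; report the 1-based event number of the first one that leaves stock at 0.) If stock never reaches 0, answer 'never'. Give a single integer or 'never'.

Processing events:
Start: stock = 18
  Event 1 (sale 19): sell min(19,18)=18. stock: 18 - 18 = 0. total_sold = 18
  Event 2 (restock 10): 0 + 10 = 10
  Event 3 (restock 16): 10 + 16 = 26
  Event 4 (sale 7): sell min(7,26)=7. stock: 26 - 7 = 19. total_sold = 25
  Event 5 (return 6): 19 + 6 = 25
  Event 6 (restock 9): 25 + 9 = 34
  Event 7 (sale 25): sell min(25,34)=25. stock: 34 - 25 = 9. total_sold = 50
  Event 8 (adjust -1): 9 + -1 = 8
  Event 9 (sale 10): sell min(10,8)=8. stock: 8 - 8 = 0. total_sold = 58
  Event 10 (sale 1): sell min(1,0)=0. stock: 0 - 0 = 0. total_sold = 58
  Event 11 (sale 23): sell min(23,0)=0. stock: 0 - 0 = 0. total_sold = 58
  Event 12 (restock 14): 0 + 14 = 14
Final: stock = 14, total_sold = 58

First zero at event 1.

Answer: 1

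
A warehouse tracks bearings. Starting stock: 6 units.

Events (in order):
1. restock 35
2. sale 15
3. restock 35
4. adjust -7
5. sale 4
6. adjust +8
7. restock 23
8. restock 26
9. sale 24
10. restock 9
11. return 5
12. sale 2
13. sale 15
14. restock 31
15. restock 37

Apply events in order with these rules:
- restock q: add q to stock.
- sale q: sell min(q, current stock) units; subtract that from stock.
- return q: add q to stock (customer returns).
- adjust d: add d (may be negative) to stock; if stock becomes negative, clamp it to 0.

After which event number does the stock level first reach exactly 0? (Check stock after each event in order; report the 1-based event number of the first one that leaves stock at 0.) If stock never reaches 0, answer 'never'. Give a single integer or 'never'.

Processing events:
Start: stock = 6
  Event 1 (restock 35): 6 + 35 = 41
  Event 2 (sale 15): sell min(15,41)=15. stock: 41 - 15 = 26. total_sold = 15
  Event 3 (restock 35): 26 + 35 = 61
  Event 4 (adjust -7): 61 + -7 = 54
  Event 5 (sale 4): sell min(4,54)=4. stock: 54 - 4 = 50. total_sold = 19
  Event 6 (adjust +8): 50 + 8 = 58
  Event 7 (restock 23): 58 + 23 = 81
  Event 8 (restock 26): 81 + 26 = 107
  Event 9 (sale 24): sell min(24,107)=24. stock: 107 - 24 = 83. total_sold = 43
  Event 10 (restock 9): 83 + 9 = 92
  Event 11 (return 5): 92 + 5 = 97
  Event 12 (sale 2): sell min(2,97)=2. stock: 97 - 2 = 95. total_sold = 45
  Event 13 (sale 15): sell min(15,95)=15. stock: 95 - 15 = 80. total_sold = 60
  Event 14 (restock 31): 80 + 31 = 111
  Event 15 (restock 37): 111 + 37 = 148
Final: stock = 148, total_sold = 60

Stock never reaches 0.

Answer: never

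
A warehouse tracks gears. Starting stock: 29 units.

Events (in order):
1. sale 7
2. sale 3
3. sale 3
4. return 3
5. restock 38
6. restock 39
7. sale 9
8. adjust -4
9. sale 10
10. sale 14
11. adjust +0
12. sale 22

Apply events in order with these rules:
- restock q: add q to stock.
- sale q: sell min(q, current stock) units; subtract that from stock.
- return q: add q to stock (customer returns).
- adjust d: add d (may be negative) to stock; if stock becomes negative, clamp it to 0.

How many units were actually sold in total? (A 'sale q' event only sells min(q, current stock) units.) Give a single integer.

Answer: 68

Derivation:
Processing events:
Start: stock = 29
  Event 1 (sale 7): sell min(7,29)=7. stock: 29 - 7 = 22. total_sold = 7
  Event 2 (sale 3): sell min(3,22)=3. stock: 22 - 3 = 19. total_sold = 10
  Event 3 (sale 3): sell min(3,19)=3. stock: 19 - 3 = 16. total_sold = 13
  Event 4 (return 3): 16 + 3 = 19
  Event 5 (restock 38): 19 + 38 = 57
  Event 6 (restock 39): 57 + 39 = 96
  Event 7 (sale 9): sell min(9,96)=9. stock: 96 - 9 = 87. total_sold = 22
  Event 8 (adjust -4): 87 + -4 = 83
  Event 9 (sale 10): sell min(10,83)=10. stock: 83 - 10 = 73. total_sold = 32
  Event 10 (sale 14): sell min(14,73)=14. stock: 73 - 14 = 59. total_sold = 46
  Event 11 (adjust +0): 59 + 0 = 59
  Event 12 (sale 22): sell min(22,59)=22. stock: 59 - 22 = 37. total_sold = 68
Final: stock = 37, total_sold = 68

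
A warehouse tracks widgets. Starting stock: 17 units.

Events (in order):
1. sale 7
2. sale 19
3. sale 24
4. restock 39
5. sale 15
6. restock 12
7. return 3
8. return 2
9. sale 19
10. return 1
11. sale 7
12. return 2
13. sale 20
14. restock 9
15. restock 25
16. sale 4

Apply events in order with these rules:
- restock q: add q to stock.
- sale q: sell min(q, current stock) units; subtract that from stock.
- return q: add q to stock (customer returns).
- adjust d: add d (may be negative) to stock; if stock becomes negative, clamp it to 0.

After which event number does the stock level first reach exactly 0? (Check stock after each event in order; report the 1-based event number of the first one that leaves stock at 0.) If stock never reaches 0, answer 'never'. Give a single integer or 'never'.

Processing events:
Start: stock = 17
  Event 1 (sale 7): sell min(7,17)=7. stock: 17 - 7 = 10. total_sold = 7
  Event 2 (sale 19): sell min(19,10)=10. stock: 10 - 10 = 0. total_sold = 17
  Event 3 (sale 24): sell min(24,0)=0. stock: 0 - 0 = 0. total_sold = 17
  Event 4 (restock 39): 0 + 39 = 39
  Event 5 (sale 15): sell min(15,39)=15. stock: 39 - 15 = 24. total_sold = 32
  Event 6 (restock 12): 24 + 12 = 36
  Event 7 (return 3): 36 + 3 = 39
  Event 8 (return 2): 39 + 2 = 41
  Event 9 (sale 19): sell min(19,41)=19. stock: 41 - 19 = 22. total_sold = 51
  Event 10 (return 1): 22 + 1 = 23
  Event 11 (sale 7): sell min(7,23)=7. stock: 23 - 7 = 16. total_sold = 58
  Event 12 (return 2): 16 + 2 = 18
  Event 13 (sale 20): sell min(20,18)=18. stock: 18 - 18 = 0. total_sold = 76
  Event 14 (restock 9): 0 + 9 = 9
  Event 15 (restock 25): 9 + 25 = 34
  Event 16 (sale 4): sell min(4,34)=4. stock: 34 - 4 = 30. total_sold = 80
Final: stock = 30, total_sold = 80

First zero at event 2.

Answer: 2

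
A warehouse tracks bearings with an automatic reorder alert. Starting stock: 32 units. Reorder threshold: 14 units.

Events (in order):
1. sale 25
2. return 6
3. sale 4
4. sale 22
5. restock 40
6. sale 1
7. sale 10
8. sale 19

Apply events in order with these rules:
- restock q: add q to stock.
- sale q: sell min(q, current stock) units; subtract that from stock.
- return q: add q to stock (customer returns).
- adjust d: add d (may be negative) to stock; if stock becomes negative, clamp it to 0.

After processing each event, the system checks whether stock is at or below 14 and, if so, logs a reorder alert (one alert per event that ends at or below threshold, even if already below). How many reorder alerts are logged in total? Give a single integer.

Processing events:
Start: stock = 32
  Event 1 (sale 25): sell min(25,32)=25. stock: 32 - 25 = 7. total_sold = 25
  Event 2 (return 6): 7 + 6 = 13
  Event 3 (sale 4): sell min(4,13)=4. stock: 13 - 4 = 9. total_sold = 29
  Event 4 (sale 22): sell min(22,9)=9. stock: 9 - 9 = 0. total_sold = 38
  Event 5 (restock 40): 0 + 40 = 40
  Event 6 (sale 1): sell min(1,40)=1. stock: 40 - 1 = 39. total_sold = 39
  Event 7 (sale 10): sell min(10,39)=10. stock: 39 - 10 = 29. total_sold = 49
  Event 8 (sale 19): sell min(19,29)=19. stock: 29 - 19 = 10. total_sold = 68
Final: stock = 10, total_sold = 68

Checking against threshold 14:
  After event 1: stock=7 <= 14 -> ALERT
  After event 2: stock=13 <= 14 -> ALERT
  After event 3: stock=9 <= 14 -> ALERT
  After event 4: stock=0 <= 14 -> ALERT
  After event 5: stock=40 > 14
  After event 6: stock=39 > 14
  After event 7: stock=29 > 14
  After event 8: stock=10 <= 14 -> ALERT
Alert events: [1, 2, 3, 4, 8]. Count = 5

Answer: 5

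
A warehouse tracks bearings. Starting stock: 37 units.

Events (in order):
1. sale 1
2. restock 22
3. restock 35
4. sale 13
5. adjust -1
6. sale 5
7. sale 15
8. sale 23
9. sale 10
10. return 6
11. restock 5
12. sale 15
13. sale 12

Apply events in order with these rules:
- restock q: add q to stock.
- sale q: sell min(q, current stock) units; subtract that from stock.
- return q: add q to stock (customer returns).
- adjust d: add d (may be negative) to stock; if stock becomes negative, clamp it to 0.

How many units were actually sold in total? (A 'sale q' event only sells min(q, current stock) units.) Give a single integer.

Processing events:
Start: stock = 37
  Event 1 (sale 1): sell min(1,37)=1. stock: 37 - 1 = 36. total_sold = 1
  Event 2 (restock 22): 36 + 22 = 58
  Event 3 (restock 35): 58 + 35 = 93
  Event 4 (sale 13): sell min(13,93)=13. stock: 93 - 13 = 80. total_sold = 14
  Event 5 (adjust -1): 80 + -1 = 79
  Event 6 (sale 5): sell min(5,79)=5. stock: 79 - 5 = 74. total_sold = 19
  Event 7 (sale 15): sell min(15,74)=15. stock: 74 - 15 = 59. total_sold = 34
  Event 8 (sale 23): sell min(23,59)=23. stock: 59 - 23 = 36. total_sold = 57
  Event 9 (sale 10): sell min(10,36)=10. stock: 36 - 10 = 26. total_sold = 67
  Event 10 (return 6): 26 + 6 = 32
  Event 11 (restock 5): 32 + 5 = 37
  Event 12 (sale 15): sell min(15,37)=15. stock: 37 - 15 = 22. total_sold = 82
  Event 13 (sale 12): sell min(12,22)=12. stock: 22 - 12 = 10. total_sold = 94
Final: stock = 10, total_sold = 94

Answer: 94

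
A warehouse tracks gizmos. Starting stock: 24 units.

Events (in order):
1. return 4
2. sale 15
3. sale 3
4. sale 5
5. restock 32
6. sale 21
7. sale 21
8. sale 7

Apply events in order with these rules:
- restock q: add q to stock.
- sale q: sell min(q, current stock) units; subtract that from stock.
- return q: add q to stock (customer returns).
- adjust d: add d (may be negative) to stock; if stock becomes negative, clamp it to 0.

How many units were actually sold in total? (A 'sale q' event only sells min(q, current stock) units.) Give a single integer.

Answer: 60

Derivation:
Processing events:
Start: stock = 24
  Event 1 (return 4): 24 + 4 = 28
  Event 2 (sale 15): sell min(15,28)=15. stock: 28 - 15 = 13. total_sold = 15
  Event 3 (sale 3): sell min(3,13)=3. stock: 13 - 3 = 10. total_sold = 18
  Event 4 (sale 5): sell min(5,10)=5. stock: 10 - 5 = 5. total_sold = 23
  Event 5 (restock 32): 5 + 32 = 37
  Event 6 (sale 21): sell min(21,37)=21. stock: 37 - 21 = 16. total_sold = 44
  Event 7 (sale 21): sell min(21,16)=16. stock: 16 - 16 = 0. total_sold = 60
  Event 8 (sale 7): sell min(7,0)=0. stock: 0 - 0 = 0. total_sold = 60
Final: stock = 0, total_sold = 60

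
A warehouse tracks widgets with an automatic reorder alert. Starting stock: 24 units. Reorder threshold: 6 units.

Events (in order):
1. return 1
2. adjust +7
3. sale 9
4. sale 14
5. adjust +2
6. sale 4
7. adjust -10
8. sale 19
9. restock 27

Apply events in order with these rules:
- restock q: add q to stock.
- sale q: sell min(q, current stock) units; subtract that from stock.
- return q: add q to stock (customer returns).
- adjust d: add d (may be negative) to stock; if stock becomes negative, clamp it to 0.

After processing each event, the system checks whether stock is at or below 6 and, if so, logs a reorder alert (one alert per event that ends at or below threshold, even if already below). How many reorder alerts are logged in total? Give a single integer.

Processing events:
Start: stock = 24
  Event 1 (return 1): 24 + 1 = 25
  Event 2 (adjust +7): 25 + 7 = 32
  Event 3 (sale 9): sell min(9,32)=9. stock: 32 - 9 = 23. total_sold = 9
  Event 4 (sale 14): sell min(14,23)=14. stock: 23 - 14 = 9. total_sold = 23
  Event 5 (adjust +2): 9 + 2 = 11
  Event 6 (sale 4): sell min(4,11)=4. stock: 11 - 4 = 7. total_sold = 27
  Event 7 (adjust -10): 7 + -10 = 0 (clamped to 0)
  Event 8 (sale 19): sell min(19,0)=0. stock: 0 - 0 = 0. total_sold = 27
  Event 9 (restock 27): 0 + 27 = 27
Final: stock = 27, total_sold = 27

Checking against threshold 6:
  After event 1: stock=25 > 6
  After event 2: stock=32 > 6
  After event 3: stock=23 > 6
  After event 4: stock=9 > 6
  After event 5: stock=11 > 6
  After event 6: stock=7 > 6
  After event 7: stock=0 <= 6 -> ALERT
  After event 8: stock=0 <= 6 -> ALERT
  After event 9: stock=27 > 6
Alert events: [7, 8]. Count = 2

Answer: 2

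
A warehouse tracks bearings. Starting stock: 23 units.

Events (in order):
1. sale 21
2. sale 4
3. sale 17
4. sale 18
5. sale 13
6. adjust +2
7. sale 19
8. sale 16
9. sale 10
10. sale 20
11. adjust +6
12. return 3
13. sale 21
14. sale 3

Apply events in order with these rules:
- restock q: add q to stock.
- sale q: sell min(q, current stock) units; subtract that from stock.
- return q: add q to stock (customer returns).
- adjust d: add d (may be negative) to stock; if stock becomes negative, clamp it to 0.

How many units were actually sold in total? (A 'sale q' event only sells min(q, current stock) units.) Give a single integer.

Answer: 34

Derivation:
Processing events:
Start: stock = 23
  Event 1 (sale 21): sell min(21,23)=21. stock: 23 - 21 = 2. total_sold = 21
  Event 2 (sale 4): sell min(4,2)=2. stock: 2 - 2 = 0. total_sold = 23
  Event 3 (sale 17): sell min(17,0)=0. stock: 0 - 0 = 0. total_sold = 23
  Event 4 (sale 18): sell min(18,0)=0. stock: 0 - 0 = 0. total_sold = 23
  Event 5 (sale 13): sell min(13,0)=0. stock: 0 - 0 = 0. total_sold = 23
  Event 6 (adjust +2): 0 + 2 = 2
  Event 7 (sale 19): sell min(19,2)=2. stock: 2 - 2 = 0. total_sold = 25
  Event 8 (sale 16): sell min(16,0)=0. stock: 0 - 0 = 0. total_sold = 25
  Event 9 (sale 10): sell min(10,0)=0. stock: 0 - 0 = 0. total_sold = 25
  Event 10 (sale 20): sell min(20,0)=0. stock: 0 - 0 = 0. total_sold = 25
  Event 11 (adjust +6): 0 + 6 = 6
  Event 12 (return 3): 6 + 3 = 9
  Event 13 (sale 21): sell min(21,9)=9. stock: 9 - 9 = 0. total_sold = 34
  Event 14 (sale 3): sell min(3,0)=0. stock: 0 - 0 = 0. total_sold = 34
Final: stock = 0, total_sold = 34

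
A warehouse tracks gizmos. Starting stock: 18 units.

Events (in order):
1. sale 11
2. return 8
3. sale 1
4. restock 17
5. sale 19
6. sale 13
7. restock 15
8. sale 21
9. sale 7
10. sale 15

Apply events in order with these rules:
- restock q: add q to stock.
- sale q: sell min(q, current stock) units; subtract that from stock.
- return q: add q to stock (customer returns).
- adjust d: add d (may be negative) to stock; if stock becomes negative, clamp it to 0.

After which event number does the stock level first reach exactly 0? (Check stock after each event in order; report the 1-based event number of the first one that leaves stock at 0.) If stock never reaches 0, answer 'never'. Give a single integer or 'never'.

Answer: 6

Derivation:
Processing events:
Start: stock = 18
  Event 1 (sale 11): sell min(11,18)=11. stock: 18 - 11 = 7. total_sold = 11
  Event 2 (return 8): 7 + 8 = 15
  Event 3 (sale 1): sell min(1,15)=1. stock: 15 - 1 = 14. total_sold = 12
  Event 4 (restock 17): 14 + 17 = 31
  Event 5 (sale 19): sell min(19,31)=19. stock: 31 - 19 = 12. total_sold = 31
  Event 6 (sale 13): sell min(13,12)=12. stock: 12 - 12 = 0. total_sold = 43
  Event 7 (restock 15): 0 + 15 = 15
  Event 8 (sale 21): sell min(21,15)=15. stock: 15 - 15 = 0. total_sold = 58
  Event 9 (sale 7): sell min(7,0)=0. stock: 0 - 0 = 0. total_sold = 58
  Event 10 (sale 15): sell min(15,0)=0. stock: 0 - 0 = 0. total_sold = 58
Final: stock = 0, total_sold = 58

First zero at event 6.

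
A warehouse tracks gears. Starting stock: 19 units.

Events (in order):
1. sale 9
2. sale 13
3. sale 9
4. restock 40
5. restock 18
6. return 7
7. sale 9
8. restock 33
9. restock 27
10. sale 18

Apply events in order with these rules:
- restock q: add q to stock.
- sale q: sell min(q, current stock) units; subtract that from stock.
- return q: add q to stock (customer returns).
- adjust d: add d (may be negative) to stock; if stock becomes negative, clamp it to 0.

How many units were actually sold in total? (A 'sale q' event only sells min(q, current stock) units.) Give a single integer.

Processing events:
Start: stock = 19
  Event 1 (sale 9): sell min(9,19)=9. stock: 19 - 9 = 10. total_sold = 9
  Event 2 (sale 13): sell min(13,10)=10. stock: 10 - 10 = 0. total_sold = 19
  Event 3 (sale 9): sell min(9,0)=0. stock: 0 - 0 = 0. total_sold = 19
  Event 4 (restock 40): 0 + 40 = 40
  Event 5 (restock 18): 40 + 18 = 58
  Event 6 (return 7): 58 + 7 = 65
  Event 7 (sale 9): sell min(9,65)=9. stock: 65 - 9 = 56. total_sold = 28
  Event 8 (restock 33): 56 + 33 = 89
  Event 9 (restock 27): 89 + 27 = 116
  Event 10 (sale 18): sell min(18,116)=18. stock: 116 - 18 = 98. total_sold = 46
Final: stock = 98, total_sold = 46

Answer: 46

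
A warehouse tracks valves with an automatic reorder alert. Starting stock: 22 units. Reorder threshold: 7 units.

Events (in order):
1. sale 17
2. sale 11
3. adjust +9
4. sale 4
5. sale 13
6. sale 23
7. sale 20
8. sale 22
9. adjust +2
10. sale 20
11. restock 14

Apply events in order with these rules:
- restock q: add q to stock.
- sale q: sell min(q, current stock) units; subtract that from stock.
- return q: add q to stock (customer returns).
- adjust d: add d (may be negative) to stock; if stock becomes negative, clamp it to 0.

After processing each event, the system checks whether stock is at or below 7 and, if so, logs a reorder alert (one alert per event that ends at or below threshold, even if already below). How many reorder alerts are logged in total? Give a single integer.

Answer: 9

Derivation:
Processing events:
Start: stock = 22
  Event 1 (sale 17): sell min(17,22)=17. stock: 22 - 17 = 5. total_sold = 17
  Event 2 (sale 11): sell min(11,5)=5. stock: 5 - 5 = 0. total_sold = 22
  Event 3 (adjust +9): 0 + 9 = 9
  Event 4 (sale 4): sell min(4,9)=4. stock: 9 - 4 = 5. total_sold = 26
  Event 5 (sale 13): sell min(13,5)=5. stock: 5 - 5 = 0. total_sold = 31
  Event 6 (sale 23): sell min(23,0)=0. stock: 0 - 0 = 0. total_sold = 31
  Event 7 (sale 20): sell min(20,0)=0. stock: 0 - 0 = 0. total_sold = 31
  Event 8 (sale 22): sell min(22,0)=0. stock: 0 - 0 = 0. total_sold = 31
  Event 9 (adjust +2): 0 + 2 = 2
  Event 10 (sale 20): sell min(20,2)=2. stock: 2 - 2 = 0. total_sold = 33
  Event 11 (restock 14): 0 + 14 = 14
Final: stock = 14, total_sold = 33

Checking against threshold 7:
  After event 1: stock=5 <= 7 -> ALERT
  After event 2: stock=0 <= 7 -> ALERT
  After event 3: stock=9 > 7
  After event 4: stock=5 <= 7 -> ALERT
  After event 5: stock=0 <= 7 -> ALERT
  After event 6: stock=0 <= 7 -> ALERT
  After event 7: stock=0 <= 7 -> ALERT
  After event 8: stock=0 <= 7 -> ALERT
  After event 9: stock=2 <= 7 -> ALERT
  After event 10: stock=0 <= 7 -> ALERT
  After event 11: stock=14 > 7
Alert events: [1, 2, 4, 5, 6, 7, 8, 9, 10]. Count = 9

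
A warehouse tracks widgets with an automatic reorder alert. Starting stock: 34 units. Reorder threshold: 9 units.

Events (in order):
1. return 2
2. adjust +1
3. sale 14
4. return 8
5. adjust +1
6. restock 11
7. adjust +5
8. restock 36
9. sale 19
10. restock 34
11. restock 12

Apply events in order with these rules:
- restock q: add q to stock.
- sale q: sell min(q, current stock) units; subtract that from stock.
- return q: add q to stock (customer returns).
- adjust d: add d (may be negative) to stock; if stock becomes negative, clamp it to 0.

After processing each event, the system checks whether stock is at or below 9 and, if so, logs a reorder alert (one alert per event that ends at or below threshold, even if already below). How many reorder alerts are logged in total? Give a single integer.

Processing events:
Start: stock = 34
  Event 1 (return 2): 34 + 2 = 36
  Event 2 (adjust +1): 36 + 1 = 37
  Event 3 (sale 14): sell min(14,37)=14. stock: 37 - 14 = 23. total_sold = 14
  Event 4 (return 8): 23 + 8 = 31
  Event 5 (adjust +1): 31 + 1 = 32
  Event 6 (restock 11): 32 + 11 = 43
  Event 7 (adjust +5): 43 + 5 = 48
  Event 8 (restock 36): 48 + 36 = 84
  Event 9 (sale 19): sell min(19,84)=19. stock: 84 - 19 = 65. total_sold = 33
  Event 10 (restock 34): 65 + 34 = 99
  Event 11 (restock 12): 99 + 12 = 111
Final: stock = 111, total_sold = 33

Checking against threshold 9:
  After event 1: stock=36 > 9
  After event 2: stock=37 > 9
  After event 3: stock=23 > 9
  After event 4: stock=31 > 9
  After event 5: stock=32 > 9
  After event 6: stock=43 > 9
  After event 7: stock=48 > 9
  After event 8: stock=84 > 9
  After event 9: stock=65 > 9
  After event 10: stock=99 > 9
  After event 11: stock=111 > 9
Alert events: []. Count = 0

Answer: 0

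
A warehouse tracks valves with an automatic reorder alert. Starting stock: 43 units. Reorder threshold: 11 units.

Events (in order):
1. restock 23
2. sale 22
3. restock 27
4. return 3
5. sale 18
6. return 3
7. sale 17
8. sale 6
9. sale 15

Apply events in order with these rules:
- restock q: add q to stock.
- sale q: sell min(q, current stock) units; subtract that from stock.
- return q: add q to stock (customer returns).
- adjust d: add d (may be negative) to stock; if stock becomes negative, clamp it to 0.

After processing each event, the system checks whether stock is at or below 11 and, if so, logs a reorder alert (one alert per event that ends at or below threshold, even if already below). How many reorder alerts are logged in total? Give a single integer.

Answer: 0

Derivation:
Processing events:
Start: stock = 43
  Event 1 (restock 23): 43 + 23 = 66
  Event 2 (sale 22): sell min(22,66)=22. stock: 66 - 22 = 44. total_sold = 22
  Event 3 (restock 27): 44 + 27 = 71
  Event 4 (return 3): 71 + 3 = 74
  Event 5 (sale 18): sell min(18,74)=18. stock: 74 - 18 = 56. total_sold = 40
  Event 6 (return 3): 56 + 3 = 59
  Event 7 (sale 17): sell min(17,59)=17. stock: 59 - 17 = 42. total_sold = 57
  Event 8 (sale 6): sell min(6,42)=6. stock: 42 - 6 = 36. total_sold = 63
  Event 9 (sale 15): sell min(15,36)=15. stock: 36 - 15 = 21. total_sold = 78
Final: stock = 21, total_sold = 78

Checking against threshold 11:
  After event 1: stock=66 > 11
  After event 2: stock=44 > 11
  After event 3: stock=71 > 11
  After event 4: stock=74 > 11
  After event 5: stock=56 > 11
  After event 6: stock=59 > 11
  After event 7: stock=42 > 11
  After event 8: stock=36 > 11
  After event 9: stock=21 > 11
Alert events: []. Count = 0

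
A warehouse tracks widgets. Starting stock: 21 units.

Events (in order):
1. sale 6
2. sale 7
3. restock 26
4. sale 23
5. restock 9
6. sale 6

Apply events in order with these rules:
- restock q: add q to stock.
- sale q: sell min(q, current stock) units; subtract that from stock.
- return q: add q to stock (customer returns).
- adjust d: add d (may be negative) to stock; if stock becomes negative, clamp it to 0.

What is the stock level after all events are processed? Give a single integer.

Answer: 14

Derivation:
Processing events:
Start: stock = 21
  Event 1 (sale 6): sell min(6,21)=6. stock: 21 - 6 = 15. total_sold = 6
  Event 2 (sale 7): sell min(7,15)=7. stock: 15 - 7 = 8. total_sold = 13
  Event 3 (restock 26): 8 + 26 = 34
  Event 4 (sale 23): sell min(23,34)=23. stock: 34 - 23 = 11. total_sold = 36
  Event 5 (restock 9): 11 + 9 = 20
  Event 6 (sale 6): sell min(6,20)=6. stock: 20 - 6 = 14. total_sold = 42
Final: stock = 14, total_sold = 42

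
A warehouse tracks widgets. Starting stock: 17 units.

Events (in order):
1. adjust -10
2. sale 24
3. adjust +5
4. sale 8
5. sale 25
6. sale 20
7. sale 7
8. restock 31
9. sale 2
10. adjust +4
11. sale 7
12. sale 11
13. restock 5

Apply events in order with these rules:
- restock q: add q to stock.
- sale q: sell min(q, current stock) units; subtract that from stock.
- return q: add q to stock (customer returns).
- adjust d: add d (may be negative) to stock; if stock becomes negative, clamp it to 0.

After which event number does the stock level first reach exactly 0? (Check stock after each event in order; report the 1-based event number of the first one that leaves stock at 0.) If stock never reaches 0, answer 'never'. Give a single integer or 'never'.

Answer: 2

Derivation:
Processing events:
Start: stock = 17
  Event 1 (adjust -10): 17 + -10 = 7
  Event 2 (sale 24): sell min(24,7)=7. stock: 7 - 7 = 0. total_sold = 7
  Event 3 (adjust +5): 0 + 5 = 5
  Event 4 (sale 8): sell min(8,5)=5. stock: 5 - 5 = 0. total_sold = 12
  Event 5 (sale 25): sell min(25,0)=0. stock: 0 - 0 = 0. total_sold = 12
  Event 6 (sale 20): sell min(20,0)=0. stock: 0 - 0 = 0. total_sold = 12
  Event 7 (sale 7): sell min(7,0)=0. stock: 0 - 0 = 0. total_sold = 12
  Event 8 (restock 31): 0 + 31 = 31
  Event 9 (sale 2): sell min(2,31)=2. stock: 31 - 2 = 29. total_sold = 14
  Event 10 (adjust +4): 29 + 4 = 33
  Event 11 (sale 7): sell min(7,33)=7. stock: 33 - 7 = 26. total_sold = 21
  Event 12 (sale 11): sell min(11,26)=11. stock: 26 - 11 = 15. total_sold = 32
  Event 13 (restock 5): 15 + 5 = 20
Final: stock = 20, total_sold = 32

First zero at event 2.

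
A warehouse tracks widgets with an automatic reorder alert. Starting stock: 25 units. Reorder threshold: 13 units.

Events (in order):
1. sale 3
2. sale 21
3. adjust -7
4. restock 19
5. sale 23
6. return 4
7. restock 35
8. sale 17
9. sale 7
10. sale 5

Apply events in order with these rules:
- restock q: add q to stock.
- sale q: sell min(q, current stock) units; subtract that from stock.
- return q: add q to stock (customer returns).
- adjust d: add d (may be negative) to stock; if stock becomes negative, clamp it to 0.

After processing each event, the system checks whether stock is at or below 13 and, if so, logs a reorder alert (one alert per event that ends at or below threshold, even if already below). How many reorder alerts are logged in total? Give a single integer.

Processing events:
Start: stock = 25
  Event 1 (sale 3): sell min(3,25)=3. stock: 25 - 3 = 22. total_sold = 3
  Event 2 (sale 21): sell min(21,22)=21. stock: 22 - 21 = 1. total_sold = 24
  Event 3 (adjust -7): 1 + -7 = 0 (clamped to 0)
  Event 4 (restock 19): 0 + 19 = 19
  Event 5 (sale 23): sell min(23,19)=19. stock: 19 - 19 = 0. total_sold = 43
  Event 6 (return 4): 0 + 4 = 4
  Event 7 (restock 35): 4 + 35 = 39
  Event 8 (sale 17): sell min(17,39)=17. stock: 39 - 17 = 22. total_sold = 60
  Event 9 (sale 7): sell min(7,22)=7. stock: 22 - 7 = 15. total_sold = 67
  Event 10 (sale 5): sell min(5,15)=5. stock: 15 - 5 = 10. total_sold = 72
Final: stock = 10, total_sold = 72

Checking against threshold 13:
  After event 1: stock=22 > 13
  After event 2: stock=1 <= 13 -> ALERT
  After event 3: stock=0 <= 13 -> ALERT
  After event 4: stock=19 > 13
  After event 5: stock=0 <= 13 -> ALERT
  After event 6: stock=4 <= 13 -> ALERT
  After event 7: stock=39 > 13
  After event 8: stock=22 > 13
  After event 9: stock=15 > 13
  After event 10: stock=10 <= 13 -> ALERT
Alert events: [2, 3, 5, 6, 10]. Count = 5

Answer: 5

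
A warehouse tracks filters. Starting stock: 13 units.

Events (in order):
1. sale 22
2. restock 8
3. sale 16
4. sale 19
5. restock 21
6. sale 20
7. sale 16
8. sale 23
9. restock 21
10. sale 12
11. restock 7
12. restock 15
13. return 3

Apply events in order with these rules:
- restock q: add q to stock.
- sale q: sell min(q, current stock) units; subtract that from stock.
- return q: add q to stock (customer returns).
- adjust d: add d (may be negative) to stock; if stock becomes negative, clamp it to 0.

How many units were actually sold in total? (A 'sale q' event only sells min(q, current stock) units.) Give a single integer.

Answer: 54

Derivation:
Processing events:
Start: stock = 13
  Event 1 (sale 22): sell min(22,13)=13. stock: 13 - 13 = 0. total_sold = 13
  Event 2 (restock 8): 0 + 8 = 8
  Event 3 (sale 16): sell min(16,8)=8. stock: 8 - 8 = 0. total_sold = 21
  Event 4 (sale 19): sell min(19,0)=0. stock: 0 - 0 = 0. total_sold = 21
  Event 5 (restock 21): 0 + 21 = 21
  Event 6 (sale 20): sell min(20,21)=20. stock: 21 - 20 = 1. total_sold = 41
  Event 7 (sale 16): sell min(16,1)=1. stock: 1 - 1 = 0. total_sold = 42
  Event 8 (sale 23): sell min(23,0)=0. stock: 0 - 0 = 0. total_sold = 42
  Event 9 (restock 21): 0 + 21 = 21
  Event 10 (sale 12): sell min(12,21)=12. stock: 21 - 12 = 9. total_sold = 54
  Event 11 (restock 7): 9 + 7 = 16
  Event 12 (restock 15): 16 + 15 = 31
  Event 13 (return 3): 31 + 3 = 34
Final: stock = 34, total_sold = 54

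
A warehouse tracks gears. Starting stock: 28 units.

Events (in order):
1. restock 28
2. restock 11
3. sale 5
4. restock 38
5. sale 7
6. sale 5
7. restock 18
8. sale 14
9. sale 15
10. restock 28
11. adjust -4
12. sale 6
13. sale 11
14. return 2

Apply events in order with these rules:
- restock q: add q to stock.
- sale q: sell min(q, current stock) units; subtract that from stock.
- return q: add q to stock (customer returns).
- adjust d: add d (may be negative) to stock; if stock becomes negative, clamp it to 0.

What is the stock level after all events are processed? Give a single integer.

Answer: 86

Derivation:
Processing events:
Start: stock = 28
  Event 1 (restock 28): 28 + 28 = 56
  Event 2 (restock 11): 56 + 11 = 67
  Event 3 (sale 5): sell min(5,67)=5. stock: 67 - 5 = 62. total_sold = 5
  Event 4 (restock 38): 62 + 38 = 100
  Event 5 (sale 7): sell min(7,100)=7. stock: 100 - 7 = 93. total_sold = 12
  Event 6 (sale 5): sell min(5,93)=5. stock: 93 - 5 = 88. total_sold = 17
  Event 7 (restock 18): 88 + 18 = 106
  Event 8 (sale 14): sell min(14,106)=14. stock: 106 - 14 = 92. total_sold = 31
  Event 9 (sale 15): sell min(15,92)=15. stock: 92 - 15 = 77. total_sold = 46
  Event 10 (restock 28): 77 + 28 = 105
  Event 11 (adjust -4): 105 + -4 = 101
  Event 12 (sale 6): sell min(6,101)=6. stock: 101 - 6 = 95. total_sold = 52
  Event 13 (sale 11): sell min(11,95)=11. stock: 95 - 11 = 84. total_sold = 63
  Event 14 (return 2): 84 + 2 = 86
Final: stock = 86, total_sold = 63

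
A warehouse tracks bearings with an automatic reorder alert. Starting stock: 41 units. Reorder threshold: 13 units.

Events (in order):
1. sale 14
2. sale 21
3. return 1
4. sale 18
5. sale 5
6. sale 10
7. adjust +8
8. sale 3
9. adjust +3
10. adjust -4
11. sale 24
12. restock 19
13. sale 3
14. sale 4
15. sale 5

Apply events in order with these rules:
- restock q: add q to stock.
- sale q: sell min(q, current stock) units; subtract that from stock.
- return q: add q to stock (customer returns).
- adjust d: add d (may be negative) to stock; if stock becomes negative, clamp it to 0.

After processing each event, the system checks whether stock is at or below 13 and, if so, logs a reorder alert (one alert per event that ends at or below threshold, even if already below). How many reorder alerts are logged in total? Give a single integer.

Processing events:
Start: stock = 41
  Event 1 (sale 14): sell min(14,41)=14. stock: 41 - 14 = 27. total_sold = 14
  Event 2 (sale 21): sell min(21,27)=21. stock: 27 - 21 = 6. total_sold = 35
  Event 3 (return 1): 6 + 1 = 7
  Event 4 (sale 18): sell min(18,7)=7. stock: 7 - 7 = 0. total_sold = 42
  Event 5 (sale 5): sell min(5,0)=0. stock: 0 - 0 = 0. total_sold = 42
  Event 6 (sale 10): sell min(10,0)=0. stock: 0 - 0 = 0. total_sold = 42
  Event 7 (adjust +8): 0 + 8 = 8
  Event 8 (sale 3): sell min(3,8)=3. stock: 8 - 3 = 5. total_sold = 45
  Event 9 (adjust +3): 5 + 3 = 8
  Event 10 (adjust -4): 8 + -4 = 4
  Event 11 (sale 24): sell min(24,4)=4. stock: 4 - 4 = 0. total_sold = 49
  Event 12 (restock 19): 0 + 19 = 19
  Event 13 (sale 3): sell min(3,19)=3. stock: 19 - 3 = 16. total_sold = 52
  Event 14 (sale 4): sell min(4,16)=4. stock: 16 - 4 = 12. total_sold = 56
  Event 15 (sale 5): sell min(5,12)=5. stock: 12 - 5 = 7. total_sold = 61
Final: stock = 7, total_sold = 61

Checking against threshold 13:
  After event 1: stock=27 > 13
  After event 2: stock=6 <= 13 -> ALERT
  After event 3: stock=7 <= 13 -> ALERT
  After event 4: stock=0 <= 13 -> ALERT
  After event 5: stock=0 <= 13 -> ALERT
  After event 6: stock=0 <= 13 -> ALERT
  After event 7: stock=8 <= 13 -> ALERT
  After event 8: stock=5 <= 13 -> ALERT
  After event 9: stock=8 <= 13 -> ALERT
  After event 10: stock=4 <= 13 -> ALERT
  After event 11: stock=0 <= 13 -> ALERT
  After event 12: stock=19 > 13
  After event 13: stock=16 > 13
  After event 14: stock=12 <= 13 -> ALERT
  After event 15: stock=7 <= 13 -> ALERT
Alert events: [2, 3, 4, 5, 6, 7, 8, 9, 10, 11, 14, 15]. Count = 12

Answer: 12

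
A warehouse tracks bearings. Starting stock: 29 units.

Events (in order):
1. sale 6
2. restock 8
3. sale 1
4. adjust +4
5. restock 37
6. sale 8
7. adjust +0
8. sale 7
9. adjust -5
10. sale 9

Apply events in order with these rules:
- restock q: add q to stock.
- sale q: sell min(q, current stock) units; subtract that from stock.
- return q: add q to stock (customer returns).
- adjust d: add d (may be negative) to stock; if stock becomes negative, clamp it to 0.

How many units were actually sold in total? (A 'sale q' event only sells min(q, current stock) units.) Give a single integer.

Processing events:
Start: stock = 29
  Event 1 (sale 6): sell min(6,29)=6. stock: 29 - 6 = 23. total_sold = 6
  Event 2 (restock 8): 23 + 8 = 31
  Event 3 (sale 1): sell min(1,31)=1. stock: 31 - 1 = 30. total_sold = 7
  Event 4 (adjust +4): 30 + 4 = 34
  Event 5 (restock 37): 34 + 37 = 71
  Event 6 (sale 8): sell min(8,71)=8. stock: 71 - 8 = 63. total_sold = 15
  Event 7 (adjust +0): 63 + 0 = 63
  Event 8 (sale 7): sell min(7,63)=7. stock: 63 - 7 = 56. total_sold = 22
  Event 9 (adjust -5): 56 + -5 = 51
  Event 10 (sale 9): sell min(9,51)=9. stock: 51 - 9 = 42. total_sold = 31
Final: stock = 42, total_sold = 31

Answer: 31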